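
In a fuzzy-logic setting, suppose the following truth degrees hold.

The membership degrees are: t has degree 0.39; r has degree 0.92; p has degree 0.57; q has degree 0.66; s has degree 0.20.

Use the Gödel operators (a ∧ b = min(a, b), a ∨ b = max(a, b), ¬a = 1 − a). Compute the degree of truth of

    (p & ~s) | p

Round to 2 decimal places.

~s = 1 − 0.20 = 0.80
p & ~s = min(a, b) on (0.57, 0.80) = 0.57
(p & ~s) | p = max(a, b) on (0.57, 0.57) = 0.57

0.57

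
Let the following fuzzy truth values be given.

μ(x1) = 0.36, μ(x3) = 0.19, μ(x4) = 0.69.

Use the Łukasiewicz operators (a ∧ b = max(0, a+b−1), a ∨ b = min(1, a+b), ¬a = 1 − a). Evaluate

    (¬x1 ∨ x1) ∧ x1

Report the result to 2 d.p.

¬x1 = 1 − 0.36 = 0.64
¬x1 ∨ x1 = min(1, a+b) on (0.64, 0.36) = 1.00
(¬x1 ∨ x1) ∧ x1 = max(0, a+b−1) on (1.00, 0.36) = 0.36

0.36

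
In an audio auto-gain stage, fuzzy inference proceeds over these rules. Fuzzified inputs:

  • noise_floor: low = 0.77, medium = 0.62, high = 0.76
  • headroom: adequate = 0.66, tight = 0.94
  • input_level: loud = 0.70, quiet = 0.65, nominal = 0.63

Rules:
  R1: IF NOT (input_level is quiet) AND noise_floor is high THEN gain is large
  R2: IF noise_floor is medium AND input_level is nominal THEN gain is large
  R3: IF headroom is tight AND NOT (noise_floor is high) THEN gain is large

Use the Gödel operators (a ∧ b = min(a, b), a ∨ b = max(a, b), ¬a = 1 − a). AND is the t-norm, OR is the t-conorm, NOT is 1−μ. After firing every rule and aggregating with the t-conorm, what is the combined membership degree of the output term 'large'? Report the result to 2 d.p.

0.62

R1: ¬quiet=1−0.65=0.35, high=0.76; AND[min(a, b)] → w = 0.35
R2: medium=0.62, nominal=0.63; AND[min(a, b)] → w = 0.62
R3: tight=0.94, ¬high=1−0.76=0.24; AND[min(a, b)] → w = 0.24
Rules with consequent 'large': {R1, R2, R3} → strengths 0.35, 0.62, 0.24
Aggregate via t-conorm [max(a, b)]: 0.62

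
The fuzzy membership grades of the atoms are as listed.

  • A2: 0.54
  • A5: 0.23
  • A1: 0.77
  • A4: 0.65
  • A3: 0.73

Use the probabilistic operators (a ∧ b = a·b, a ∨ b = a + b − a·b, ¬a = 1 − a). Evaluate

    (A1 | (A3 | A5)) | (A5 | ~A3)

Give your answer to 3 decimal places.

0.973

A3 | A5 = a + b − a·b on (0.7300, 0.2300) = 0.7921
A1 | (A3 | A5) = a + b − a·b on (0.7700, 0.7921) = 0.9522
~A3 = 1 − 0.7300 = 0.2700
A5 | ~A3 = a + b − a·b on (0.2300, 0.2700) = 0.4379
(A1 | (A3 | A5)) | (A5 | ~A3) = a + b − a·b on (0.9522, 0.4379) = 0.9731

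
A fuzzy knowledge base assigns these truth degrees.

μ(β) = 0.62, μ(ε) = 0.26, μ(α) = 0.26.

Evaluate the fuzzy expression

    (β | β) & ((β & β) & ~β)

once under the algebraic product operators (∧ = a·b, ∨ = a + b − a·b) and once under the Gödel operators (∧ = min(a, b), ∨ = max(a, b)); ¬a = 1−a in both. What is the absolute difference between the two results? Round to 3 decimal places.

Under algebraic product:
  β | β = a + b − a·b on (0.6200, 0.6200) = 0.8556
  β & β = a·b on (0.6200, 0.6200) = 0.3844
  ~β = 1 − 0.6200 = 0.3800
  (β & β) & ~β = a·b on (0.3844, 0.3800) = 0.1461
  (β | β) & ((β & β) & ~β) = a·b on (0.8556, 0.1461) = 0.1250
  → value = 0.1250
Under Gödel:
  β | β = max(a, b) on (0.62, 0.62) = 0.62
  β & β = min(a, b) on (0.62, 0.62) = 0.62
  ~β = 1 − 0.62 = 0.38
  (β & β) & ~β = min(a, b) on (0.62, 0.38) = 0.38
  (β | β) & ((β & β) & ~β) = min(a, b) on (0.62, 0.38) = 0.38
  → value = 0.3800
|0.1250 − 0.3800| = 0.255

0.255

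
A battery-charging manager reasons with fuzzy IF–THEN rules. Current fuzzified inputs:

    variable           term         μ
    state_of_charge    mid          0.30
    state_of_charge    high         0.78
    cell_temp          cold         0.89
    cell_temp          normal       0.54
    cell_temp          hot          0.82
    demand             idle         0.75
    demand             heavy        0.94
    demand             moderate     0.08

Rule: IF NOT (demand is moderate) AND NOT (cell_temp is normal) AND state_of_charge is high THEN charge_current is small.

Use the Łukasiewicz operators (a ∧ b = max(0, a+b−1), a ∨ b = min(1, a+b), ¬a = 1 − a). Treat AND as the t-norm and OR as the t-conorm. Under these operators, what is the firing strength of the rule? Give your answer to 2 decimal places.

0.16

firing strength: ¬moderate=1−0.08=0.92, ¬normal=1−0.54=0.46, high=0.78; AND[max(0, a+b−1)] → w = 0.16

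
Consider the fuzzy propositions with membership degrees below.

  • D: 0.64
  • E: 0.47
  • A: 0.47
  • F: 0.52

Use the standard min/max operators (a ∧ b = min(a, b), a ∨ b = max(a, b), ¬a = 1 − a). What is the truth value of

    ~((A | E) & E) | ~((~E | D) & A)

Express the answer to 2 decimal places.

A | E = max(a, b) on (0.47, 0.47) = 0.47
(A | E) & E = min(a, b) on (0.47, 0.47) = 0.47
~((A | E) & E) = 1 − 0.47 = 0.53
~E = 1 − 0.47 = 0.53
~E | D = max(a, b) on (0.53, 0.64) = 0.64
(~E | D) & A = min(a, b) on (0.64, 0.47) = 0.47
~((~E | D) & A) = 1 − 0.47 = 0.53
~((A | E) & E) | ~((~E | D) & A) = max(a, b) on (0.53, 0.53) = 0.53

0.53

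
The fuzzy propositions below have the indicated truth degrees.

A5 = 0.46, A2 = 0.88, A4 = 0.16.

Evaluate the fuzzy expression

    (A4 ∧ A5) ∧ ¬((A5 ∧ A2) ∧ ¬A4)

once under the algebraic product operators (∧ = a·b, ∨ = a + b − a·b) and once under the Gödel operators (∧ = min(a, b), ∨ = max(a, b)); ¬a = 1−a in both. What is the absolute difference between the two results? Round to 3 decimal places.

Under algebraic product:
  A4 ∧ A5 = a·b on (0.1600, 0.4600) = 0.0736
  A5 ∧ A2 = a·b on (0.4600, 0.8800) = 0.4048
  ¬A4 = 1 − 0.1600 = 0.8400
  (A5 ∧ A2) ∧ ¬A4 = a·b on (0.4048, 0.8400) = 0.3400
  ¬((A5 ∧ A2) ∧ ¬A4) = 1 − 0.3400 = 0.6600
  (A4 ∧ A5) ∧ ¬((A5 ∧ A2) ∧ ¬A4) = a·b on (0.0736, 0.6600) = 0.0486
  → value = 0.0486
Under Gödel:
  A4 ∧ A5 = min(a, b) on (0.16, 0.46) = 0.16
  A5 ∧ A2 = min(a, b) on (0.46, 0.88) = 0.46
  ¬A4 = 1 − 0.16 = 0.84
  (A5 ∧ A2) ∧ ¬A4 = min(a, b) on (0.46, 0.84) = 0.46
  ¬((A5 ∧ A2) ∧ ¬A4) = 1 − 0.46 = 0.54
  (A4 ∧ A5) ∧ ¬((A5 ∧ A2) ∧ ¬A4) = min(a, b) on (0.16, 0.54) = 0.16
  → value = 0.1600
|0.0486 − 0.1600| = 0.111

0.111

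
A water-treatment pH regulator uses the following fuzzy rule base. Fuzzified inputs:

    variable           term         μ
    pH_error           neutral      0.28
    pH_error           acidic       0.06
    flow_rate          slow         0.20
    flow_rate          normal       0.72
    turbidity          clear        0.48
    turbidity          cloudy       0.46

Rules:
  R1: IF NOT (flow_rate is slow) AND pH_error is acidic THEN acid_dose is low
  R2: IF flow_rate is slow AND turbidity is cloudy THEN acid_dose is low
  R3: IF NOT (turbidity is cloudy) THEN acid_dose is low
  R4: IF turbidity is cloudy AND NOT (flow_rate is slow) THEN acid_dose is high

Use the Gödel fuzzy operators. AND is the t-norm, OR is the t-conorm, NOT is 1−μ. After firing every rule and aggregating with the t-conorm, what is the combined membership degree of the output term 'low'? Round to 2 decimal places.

0.54

R1: ¬slow=1−0.20=0.80, acidic=0.06; AND[min(a, b)] → w = 0.06
R2: slow=0.20, cloudy=0.46; AND[min(a, b)] → w = 0.20
R3: ¬cloudy=1−0.46=0.54 → w = 0.54
R4: cloudy=0.46, ¬slow=1−0.20=0.80; AND[min(a, b)] → w = 0.46
Rules with consequent 'low': {R1, R2, R3} → strengths 0.06, 0.20, 0.54
Aggregate via t-conorm [max(a, b)]: 0.54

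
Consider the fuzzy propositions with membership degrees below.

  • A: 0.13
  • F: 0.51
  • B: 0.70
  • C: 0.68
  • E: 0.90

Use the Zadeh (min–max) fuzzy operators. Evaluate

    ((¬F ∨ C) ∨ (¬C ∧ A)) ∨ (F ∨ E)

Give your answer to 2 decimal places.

¬F = 1 − 0.51 = 0.49
¬F ∨ C = max(a, b) on (0.49, 0.68) = 0.68
¬C = 1 − 0.68 = 0.32
¬C ∧ A = min(a, b) on (0.32, 0.13) = 0.13
(¬F ∨ C) ∨ (¬C ∧ A) = max(a, b) on (0.68, 0.13) = 0.68
F ∨ E = max(a, b) on (0.51, 0.90) = 0.90
((¬F ∨ C) ∨ (¬C ∧ A)) ∨ (F ∨ E) = max(a, b) on (0.68, 0.90) = 0.90

0.90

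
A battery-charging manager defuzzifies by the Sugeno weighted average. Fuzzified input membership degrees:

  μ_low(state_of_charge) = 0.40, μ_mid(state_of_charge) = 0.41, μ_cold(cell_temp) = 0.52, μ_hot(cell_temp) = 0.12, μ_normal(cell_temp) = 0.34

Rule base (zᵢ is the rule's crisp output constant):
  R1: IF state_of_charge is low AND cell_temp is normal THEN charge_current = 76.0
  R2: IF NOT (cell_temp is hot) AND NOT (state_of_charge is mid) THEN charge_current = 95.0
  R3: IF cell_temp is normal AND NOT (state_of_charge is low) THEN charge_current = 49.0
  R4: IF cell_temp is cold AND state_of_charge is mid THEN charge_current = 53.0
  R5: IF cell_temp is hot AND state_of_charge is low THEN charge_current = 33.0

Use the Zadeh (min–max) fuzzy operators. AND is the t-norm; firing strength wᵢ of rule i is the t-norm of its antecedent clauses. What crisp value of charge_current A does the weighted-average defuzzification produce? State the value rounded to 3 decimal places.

69.022

R1 (z=76.0): low=0.40, normal=0.34; AND[min(a, b)] → w = 0.34
R2 (z=95.0): ¬hot=1−0.12=0.88, ¬mid=1−0.41=0.59; AND[min(a, b)] → w = 0.59
R3 (z=49.0): normal=0.34, ¬low=1−0.40=0.60; AND[min(a, b)] → w = 0.34
R4 (z=53.0): cold=0.52, mid=0.41; AND[min(a, b)] → w = 0.41
R5 (z=33.0): hot=0.12, low=0.40; AND[min(a, b)] → w = 0.12
Weighted average = (0.34·76.0 + 0.59·95.0 + 0.34·49.0 + 0.41·53.0 + 0.12·33.0) / (0.34 + 0.59 + 0.34 + 0.41 + 0.12)
  = 124.2400 / 1.8000 = 69.022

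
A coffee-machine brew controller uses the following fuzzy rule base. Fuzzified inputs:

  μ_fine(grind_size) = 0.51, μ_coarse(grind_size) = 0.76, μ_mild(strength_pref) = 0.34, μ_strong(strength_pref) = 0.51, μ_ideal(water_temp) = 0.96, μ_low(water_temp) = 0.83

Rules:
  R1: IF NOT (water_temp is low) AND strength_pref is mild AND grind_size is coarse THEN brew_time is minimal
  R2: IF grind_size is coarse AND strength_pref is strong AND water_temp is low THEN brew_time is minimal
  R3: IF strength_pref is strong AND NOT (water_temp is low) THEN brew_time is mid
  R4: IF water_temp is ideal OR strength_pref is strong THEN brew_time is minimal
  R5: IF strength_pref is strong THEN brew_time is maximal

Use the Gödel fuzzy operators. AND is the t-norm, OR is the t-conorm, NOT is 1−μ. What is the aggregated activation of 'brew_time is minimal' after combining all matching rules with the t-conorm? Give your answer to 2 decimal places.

R1: ¬low=1−0.83=0.17, mild=0.34, coarse=0.76; AND[min(a, b)] → w = 0.17
R2: coarse=0.76, strong=0.51, low=0.83; AND[min(a, b)] → w = 0.51
R3: strong=0.51, ¬low=1−0.83=0.17; AND[min(a, b)] → w = 0.17
R4: ideal=0.96, strong=0.51; OR[max(a, b)] → w = 0.96
R5: strong=0.51 → w = 0.51
Rules with consequent 'minimal': {R1, R2, R4} → strengths 0.17, 0.51, 0.96
Aggregate via t-conorm [max(a, b)]: 0.96

0.96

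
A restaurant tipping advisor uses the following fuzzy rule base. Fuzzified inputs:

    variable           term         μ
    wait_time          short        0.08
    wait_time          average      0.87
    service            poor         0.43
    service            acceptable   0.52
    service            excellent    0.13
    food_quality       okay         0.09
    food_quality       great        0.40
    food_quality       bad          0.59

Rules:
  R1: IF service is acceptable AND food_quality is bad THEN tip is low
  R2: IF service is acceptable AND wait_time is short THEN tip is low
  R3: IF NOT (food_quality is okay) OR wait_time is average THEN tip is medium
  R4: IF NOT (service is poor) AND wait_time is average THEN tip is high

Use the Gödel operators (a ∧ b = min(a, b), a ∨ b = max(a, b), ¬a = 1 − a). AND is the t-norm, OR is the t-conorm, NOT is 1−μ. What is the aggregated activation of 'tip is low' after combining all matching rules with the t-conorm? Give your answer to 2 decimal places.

R1: acceptable=0.52, bad=0.59; AND[min(a, b)] → w = 0.52
R2: acceptable=0.52, short=0.08; AND[min(a, b)] → w = 0.08
R3: ¬okay=1−0.09=0.91, average=0.87; OR[max(a, b)] → w = 0.91
R4: ¬poor=1−0.43=0.57, average=0.87; AND[min(a, b)] → w = 0.57
Rules with consequent 'low': {R1, R2} → strengths 0.52, 0.08
Aggregate via t-conorm [max(a, b)]: 0.52

0.52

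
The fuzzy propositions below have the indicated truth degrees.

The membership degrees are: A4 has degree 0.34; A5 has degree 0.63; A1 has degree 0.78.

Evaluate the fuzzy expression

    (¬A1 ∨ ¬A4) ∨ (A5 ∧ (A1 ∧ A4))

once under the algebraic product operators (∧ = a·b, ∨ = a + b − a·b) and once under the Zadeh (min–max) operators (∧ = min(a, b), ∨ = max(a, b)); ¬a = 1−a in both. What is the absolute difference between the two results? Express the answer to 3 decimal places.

Under algebraic product:
  ¬A1 = 1 − 0.7800 = 0.2200
  ¬A4 = 1 − 0.3400 = 0.6600
  ¬A1 ∨ ¬A4 = a + b − a·b on (0.2200, 0.6600) = 0.7348
  A1 ∧ A4 = a·b on (0.7800, 0.3400) = 0.2652
  A5 ∧ (A1 ∧ A4) = a·b on (0.6300, 0.2652) = 0.1671
  (¬A1 ∨ ¬A4) ∨ (A5 ∧ (A1 ∧ A4)) = a + b − a·b on (0.7348, 0.1671) = 0.7791
  → value = 0.7791
Under Zadeh (min–max):
  ¬A1 = 1 − 0.78 = 0.22
  ¬A4 = 1 − 0.34 = 0.66
  ¬A1 ∨ ¬A4 = max(a, b) on (0.22, 0.66) = 0.66
  A1 ∧ A4 = min(a, b) on (0.78, 0.34) = 0.34
  A5 ∧ (A1 ∧ A4) = min(a, b) on (0.63, 0.34) = 0.34
  (¬A1 ∨ ¬A4) ∨ (A5 ∧ (A1 ∧ A4)) = max(a, b) on (0.66, 0.34) = 0.66
  → value = 0.6600
|0.7791 − 0.6600| = 0.119

0.119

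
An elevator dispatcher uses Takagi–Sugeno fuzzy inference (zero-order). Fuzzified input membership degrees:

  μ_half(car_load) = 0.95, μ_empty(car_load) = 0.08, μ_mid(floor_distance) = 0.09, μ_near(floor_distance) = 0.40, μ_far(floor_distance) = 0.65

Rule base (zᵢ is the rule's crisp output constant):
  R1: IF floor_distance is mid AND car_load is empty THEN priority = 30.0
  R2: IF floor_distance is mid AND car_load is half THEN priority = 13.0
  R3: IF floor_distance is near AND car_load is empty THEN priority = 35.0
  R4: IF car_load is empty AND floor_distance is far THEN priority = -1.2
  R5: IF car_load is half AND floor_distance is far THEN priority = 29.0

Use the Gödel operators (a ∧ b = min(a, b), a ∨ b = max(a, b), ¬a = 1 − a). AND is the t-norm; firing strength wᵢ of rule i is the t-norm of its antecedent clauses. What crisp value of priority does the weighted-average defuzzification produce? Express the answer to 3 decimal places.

25.637

R1 (z=30.0): mid=0.09, empty=0.08; AND[min(a, b)] → w = 0.08
R2 (z=13.0): mid=0.09, half=0.95; AND[min(a, b)] → w = 0.09
R3 (z=35.0): near=0.40, empty=0.08; AND[min(a, b)] → w = 0.08
R4 (z=-1.2): empty=0.08, far=0.65; AND[min(a, b)] → w = 0.08
R5 (z=29.0): half=0.95, far=0.65; AND[min(a, b)] → w = 0.65
Weighted average = (0.08·30.0 + 0.09·13.0 + 0.08·35.0 + 0.08·-1.2 + 0.65·29.0) / (0.08 + 0.09 + 0.08 + 0.08 + 0.65)
  = 25.1240 / 0.9800 = 25.637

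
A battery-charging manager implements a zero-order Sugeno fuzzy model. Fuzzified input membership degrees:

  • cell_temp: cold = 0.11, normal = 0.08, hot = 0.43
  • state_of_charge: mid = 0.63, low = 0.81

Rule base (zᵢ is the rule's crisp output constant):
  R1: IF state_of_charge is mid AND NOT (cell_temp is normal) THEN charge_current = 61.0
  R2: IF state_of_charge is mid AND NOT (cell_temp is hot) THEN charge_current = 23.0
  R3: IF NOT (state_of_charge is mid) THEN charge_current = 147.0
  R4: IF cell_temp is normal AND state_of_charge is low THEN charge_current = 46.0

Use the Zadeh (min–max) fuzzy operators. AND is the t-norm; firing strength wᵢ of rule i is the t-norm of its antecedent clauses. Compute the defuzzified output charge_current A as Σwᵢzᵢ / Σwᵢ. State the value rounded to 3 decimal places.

66.430

R1 (z=61.0): mid=0.63, ¬normal=1−0.08=0.92; AND[min(a, b)] → w = 0.63
R2 (z=23.0): mid=0.63, ¬hot=1−0.43=0.57; AND[min(a, b)] → w = 0.57
R3 (z=147.0): ¬mid=1−0.63=0.37 → w = 0.37
R4 (z=46.0): normal=0.08, low=0.81; AND[min(a, b)] → w = 0.08
Weighted average = (0.63·61.0 + 0.57·23.0 + 0.37·147.0 + 0.08·46.0) / (0.63 + 0.57 + 0.37 + 0.08)
  = 109.6100 / 1.6500 = 66.430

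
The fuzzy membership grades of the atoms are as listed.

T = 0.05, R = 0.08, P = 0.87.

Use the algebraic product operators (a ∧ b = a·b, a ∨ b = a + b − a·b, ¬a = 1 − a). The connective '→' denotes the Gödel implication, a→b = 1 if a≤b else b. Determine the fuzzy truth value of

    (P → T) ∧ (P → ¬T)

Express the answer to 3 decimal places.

P → T  [Gödel: 1 if a≤b else b] with a=0.8700, b=0.0500 → 0.0500
¬T = 1 − 0.0500 = 0.9500
P → ¬T  [Gödel: 1 if a≤b else b] with a=0.8700, b=0.9500 → 1.0000
(P → T) ∧ (P → ¬T) = a·b on (0.0500, 1.0000) = 0.0500

0.050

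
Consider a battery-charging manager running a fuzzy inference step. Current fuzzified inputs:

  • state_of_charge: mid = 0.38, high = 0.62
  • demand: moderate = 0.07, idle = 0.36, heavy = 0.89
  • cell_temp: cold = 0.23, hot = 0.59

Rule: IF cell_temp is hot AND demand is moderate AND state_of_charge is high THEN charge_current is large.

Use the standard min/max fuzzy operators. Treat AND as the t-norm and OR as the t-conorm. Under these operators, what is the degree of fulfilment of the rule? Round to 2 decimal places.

firing strength: hot=0.59, moderate=0.07, high=0.62; AND[min(a, b)] → w = 0.07

0.07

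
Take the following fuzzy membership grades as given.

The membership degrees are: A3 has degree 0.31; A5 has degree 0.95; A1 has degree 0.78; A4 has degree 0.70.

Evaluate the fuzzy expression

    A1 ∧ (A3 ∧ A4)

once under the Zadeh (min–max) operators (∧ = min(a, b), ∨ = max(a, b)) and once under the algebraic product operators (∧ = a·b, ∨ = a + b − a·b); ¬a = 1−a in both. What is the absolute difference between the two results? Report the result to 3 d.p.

Under Zadeh (min–max):
  A3 ∧ A4 = min(a, b) on (0.31, 0.70) = 0.31
  A1 ∧ (A3 ∧ A4) = min(a, b) on (0.78, 0.31) = 0.31
  → value = 0.3100
Under algebraic product:
  A3 ∧ A4 = a·b on (0.3100, 0.7000) = 0.2170
  A1 ∧ (A3 ∧ A4) = a·b on (0.7800, 0.2170) = 0.1693
  → value = 0.1693
|0.3100 − 0.1693| = 0.141

0.141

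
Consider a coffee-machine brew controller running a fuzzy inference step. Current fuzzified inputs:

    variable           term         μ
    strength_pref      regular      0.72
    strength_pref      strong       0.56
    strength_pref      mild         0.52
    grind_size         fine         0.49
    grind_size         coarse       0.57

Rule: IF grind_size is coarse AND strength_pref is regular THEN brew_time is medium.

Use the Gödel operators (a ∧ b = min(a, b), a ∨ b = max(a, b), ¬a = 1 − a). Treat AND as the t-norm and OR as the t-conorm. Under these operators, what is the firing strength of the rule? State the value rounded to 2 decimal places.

0.57

firing strength: coarse=0.57, regular=0.72; AND[min(a, b)] → w = 0.57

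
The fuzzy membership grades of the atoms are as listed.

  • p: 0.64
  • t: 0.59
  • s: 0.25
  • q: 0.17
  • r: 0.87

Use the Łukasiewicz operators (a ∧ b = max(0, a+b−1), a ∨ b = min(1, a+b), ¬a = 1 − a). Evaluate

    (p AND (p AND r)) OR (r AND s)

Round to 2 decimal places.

p AND r = max(0, a+b−1) on (0.64, 0.87) = 0.51
p AND (p AND r) = max(0, a+b−1) on (0.64, 0.51) = 0.15
r AND s = max(0, a+b−1) on (0.87, 0.25) = 0.12
(p AND (p AND r)) OR (r AND s) = min(1, a+b) on (0.15, 0.12) = 0.27

0.27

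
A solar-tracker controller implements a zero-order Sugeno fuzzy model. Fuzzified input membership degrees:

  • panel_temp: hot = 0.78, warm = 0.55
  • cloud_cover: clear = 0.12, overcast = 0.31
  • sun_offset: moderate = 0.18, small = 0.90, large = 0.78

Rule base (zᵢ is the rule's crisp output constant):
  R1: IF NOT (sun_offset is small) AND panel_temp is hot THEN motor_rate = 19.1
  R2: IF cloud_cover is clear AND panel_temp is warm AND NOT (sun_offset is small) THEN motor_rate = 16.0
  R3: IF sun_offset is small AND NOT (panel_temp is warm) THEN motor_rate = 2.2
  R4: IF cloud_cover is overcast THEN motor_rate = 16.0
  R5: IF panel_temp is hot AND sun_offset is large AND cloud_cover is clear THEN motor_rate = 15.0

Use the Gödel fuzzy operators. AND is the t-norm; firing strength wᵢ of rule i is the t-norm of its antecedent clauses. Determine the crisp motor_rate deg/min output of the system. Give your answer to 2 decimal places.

10.43

R1 (z=19.1): ¬small=1−0.90=0.10, hot=0.78; AND[min(a, b)] → w = 0.10
R2 (z=16.0): clear=0.12, warm=0.55, ¬small=1−0.90=0.10; AND[min(a, b)] → w = 0.10
R3 (z=2.2): small=0.90, ¬warm=1−0.55=0.45; AND[min(a, b)] → w = 0.45
R4 (z=16.0): overcast=0.31 → w = 0.31
R5 (z=15.0): hot=0.78, large=0.78, clear=0.12; AND[min(a, b)] → w = 0.12
Weighted average = (0.10·19.1 + 0.10·16.0 + 0.45·2.2 + 0.31·16.0 + 0.12·15.0) / (0.10 + 0.10 + 0.45 + 0.31 + 0.12)
  = 11.2600 / 1.0800 = 10.43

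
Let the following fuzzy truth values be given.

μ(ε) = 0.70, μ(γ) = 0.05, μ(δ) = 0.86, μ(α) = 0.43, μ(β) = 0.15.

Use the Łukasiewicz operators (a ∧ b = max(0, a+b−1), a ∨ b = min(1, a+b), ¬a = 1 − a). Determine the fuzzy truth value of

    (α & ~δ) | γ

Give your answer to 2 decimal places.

0.05

~δ = 1 − 0.86 = 0.14
α & ~δ = max(0, a+b−1) on (0.43, 0.14) = 0.00
(α & ~δ) | γ = min(1, a+b) on (0.00, 0.05) = 0.05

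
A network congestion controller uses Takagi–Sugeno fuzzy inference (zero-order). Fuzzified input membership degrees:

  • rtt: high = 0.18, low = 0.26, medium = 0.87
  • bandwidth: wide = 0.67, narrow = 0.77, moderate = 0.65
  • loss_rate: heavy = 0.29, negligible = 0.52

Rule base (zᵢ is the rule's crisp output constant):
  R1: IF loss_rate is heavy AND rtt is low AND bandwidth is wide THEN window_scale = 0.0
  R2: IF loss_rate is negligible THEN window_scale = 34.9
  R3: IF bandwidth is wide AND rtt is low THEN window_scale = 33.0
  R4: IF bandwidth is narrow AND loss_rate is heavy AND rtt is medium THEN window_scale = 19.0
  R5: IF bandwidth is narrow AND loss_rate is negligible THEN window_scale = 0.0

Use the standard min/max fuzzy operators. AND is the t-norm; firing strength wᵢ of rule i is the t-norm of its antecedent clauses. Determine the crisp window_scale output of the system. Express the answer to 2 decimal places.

17.43

R1 (z=0.0): heavy=0.29, low=0.26, wide=0.67; AND[min(a, b)] → w = 0.26
R2 (z=34.9): negligible=0.52 → w = 0.52
R3 (z=33.0): wide=0.67, low=0.26; AND[min(a, b)] → w = 0.26
R4 (z=19.0): narrow=0.77, heavy=0.29, medium=0.87; AND[min(a, b)] → w = 0.29
R5 (z=0.0): narrow=0.77, negligible=0.52; AND[min(a, b)] → w = 0.52
Weighted average = (0.26·0.0 + 0.52·34.9 + 0.26·33.0 + 0.29·19.0 + 0.52·0.0) / (0.26 + 0.52 + 0.26 + 0.29 + 0.52)
  = 32.2380 / 1.8500 = 17.43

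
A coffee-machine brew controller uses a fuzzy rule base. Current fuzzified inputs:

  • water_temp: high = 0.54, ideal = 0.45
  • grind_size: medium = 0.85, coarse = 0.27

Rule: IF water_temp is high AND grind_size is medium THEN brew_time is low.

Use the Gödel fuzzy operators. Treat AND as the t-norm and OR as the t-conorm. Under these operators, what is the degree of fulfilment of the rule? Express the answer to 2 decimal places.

0.54

firing strength: high=0.54, medium=0.85; AND[min(a, b)] → w = 0.54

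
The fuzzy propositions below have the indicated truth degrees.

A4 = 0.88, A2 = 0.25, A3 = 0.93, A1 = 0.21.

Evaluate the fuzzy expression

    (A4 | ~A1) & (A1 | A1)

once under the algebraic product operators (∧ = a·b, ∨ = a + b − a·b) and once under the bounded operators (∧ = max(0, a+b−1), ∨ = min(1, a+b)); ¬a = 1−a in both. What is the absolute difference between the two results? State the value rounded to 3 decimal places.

Under algebraic product:
  ~A1 = 1 − 0.2100 = 0.7900
  A4 | ~A1 = a + b − a·b on (0.8800, 0.7900) = 0.9748
  A1 | A1 = a + b − a·b on (0.2100, 0.2100) = 0.3759
  (A4 | ~A1) & (A1 | A1) = a·b on (0.9748, 0.3759) = 0.3664
  → value = 0.3664
Under bounded:
  ~A1 = 1 − 0.21 = 0.79
  A4 | ~A1 = min(1, a+b) on (0.88, 0.79) = 1.00
  A1 | A1 = min(1, a+b) on (0.21, 0.21) = 0.42
  (A4 | ~A1) & (A1 | A1) = max(0, a+b−1) on (1.00, 0.42) = 0.42
  → value = 0.4200
|0.3664 − 0.4200| = 0.054

0.054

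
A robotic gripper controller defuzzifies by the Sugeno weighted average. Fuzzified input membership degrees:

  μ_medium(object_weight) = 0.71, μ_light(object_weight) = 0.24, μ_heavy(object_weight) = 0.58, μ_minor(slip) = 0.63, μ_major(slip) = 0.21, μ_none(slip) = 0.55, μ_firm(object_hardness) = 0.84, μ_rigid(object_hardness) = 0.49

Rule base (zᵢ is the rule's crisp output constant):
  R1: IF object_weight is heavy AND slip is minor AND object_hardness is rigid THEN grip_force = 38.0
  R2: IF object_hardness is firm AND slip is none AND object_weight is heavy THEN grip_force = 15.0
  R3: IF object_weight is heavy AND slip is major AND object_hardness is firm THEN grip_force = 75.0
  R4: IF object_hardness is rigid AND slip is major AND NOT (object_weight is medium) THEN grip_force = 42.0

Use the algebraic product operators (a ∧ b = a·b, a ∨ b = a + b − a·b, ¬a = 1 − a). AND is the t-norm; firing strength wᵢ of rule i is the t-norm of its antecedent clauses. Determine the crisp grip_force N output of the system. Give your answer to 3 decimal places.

R1 (z=38.0): heavy=0.58, minor=0.63, rigid=0.49; AND[a·b] → w = 0.1790
R2 (z=15.0): firm=0.84, none=0.55, heavy=0.58; AND[a·b] → w = 0.2680
R3 (z=75.0): heavy=0.58, major=0.21, firm=0.84; AND[a·b] → w = 0.1023
R4 (z=42.0): rigid=0.49, major=0.21, ¬medium=1−0.71=0.29; AND[a·b] → w = 0.0298
Weighted average = (0.1790·38.0 + 0.2680·15.0 + 0.1023·75.0 + 0.0298·42.0) / (0.1790 + 0.2680 + 0.1023 + 0.0298)
  = 19.7499 / 0.5792 = 34.101

34.101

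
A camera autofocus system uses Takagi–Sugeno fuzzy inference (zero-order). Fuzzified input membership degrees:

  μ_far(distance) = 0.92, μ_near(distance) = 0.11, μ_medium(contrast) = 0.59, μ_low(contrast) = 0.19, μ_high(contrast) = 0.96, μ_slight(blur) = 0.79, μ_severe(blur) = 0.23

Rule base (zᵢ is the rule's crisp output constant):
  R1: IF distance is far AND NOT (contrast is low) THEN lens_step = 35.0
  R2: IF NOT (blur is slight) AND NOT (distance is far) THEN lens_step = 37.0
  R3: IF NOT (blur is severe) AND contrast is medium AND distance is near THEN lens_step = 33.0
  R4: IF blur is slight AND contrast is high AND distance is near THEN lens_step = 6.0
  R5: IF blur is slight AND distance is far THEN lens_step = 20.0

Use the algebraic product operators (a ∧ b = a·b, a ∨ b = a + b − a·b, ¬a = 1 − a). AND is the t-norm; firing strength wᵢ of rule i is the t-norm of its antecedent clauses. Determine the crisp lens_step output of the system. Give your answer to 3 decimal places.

26.747

R1 (z=35.0): far=0.92, ¬low=1−0.19=0.81; AND[a·b] → w = 0.7452
R2 (z=37.0): ¬slight=1−0.79=0.21, ¬far=1−0.92=0.08; AND[a·b] → w = 0.0168
R3 (z=33.0): ¬severe=1−0.23=0.77, medium=0.59, near=0.11; AND[a·b] → w = 0.0500
R4 (z=6.0): slight=0.79, high=0.96, near=0.11; AND[a·b] → w = 0.0834
R5 (z=20.0): slight=0.79, far=0.92; AND[a·b] → w = 0.7268
Weighted average = (0.7452·35.0 + 0.0168·37.0 + 0.0500·33.0 + 0.0834·6.0 + 0.7268·20.0) / (0.7452 + 0.0168 + 0.0500 + 0.0834 + 0.7268)
  = 43.3893 / 1.6222 = 26.747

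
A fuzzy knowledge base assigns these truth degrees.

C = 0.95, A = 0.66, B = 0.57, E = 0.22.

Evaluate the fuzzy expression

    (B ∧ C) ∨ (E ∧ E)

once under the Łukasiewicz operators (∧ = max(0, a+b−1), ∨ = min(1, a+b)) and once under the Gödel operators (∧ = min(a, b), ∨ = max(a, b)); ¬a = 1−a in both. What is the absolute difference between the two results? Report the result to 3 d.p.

Under Łukasiewicz:
  B ∧ C = max(0, a+b−1) on (0.57, 0.95) = 0.52
  E ∧ E = max(0, a+b−1) on (0.22, 0.22) = 0.00
  (B ∧ C) ∨ (E ∧ E) = min(1, a+b) on (0.52, 0.00) = 0.52
  → value = 0.5200
Under Gödel:
  B ∧ C = min(a, b) on (0.57, 0.95) = 0.57
  E ∧ E = min(a, b) on (0.22, 0.22) = 0.22
  (B ∧ C) ∨ (E ∧ E) = max(a, b) on (0.57, 0.22) = 0.57
  → value = 0.5700
|0.5200 − 0.5700| = 0.050

0.050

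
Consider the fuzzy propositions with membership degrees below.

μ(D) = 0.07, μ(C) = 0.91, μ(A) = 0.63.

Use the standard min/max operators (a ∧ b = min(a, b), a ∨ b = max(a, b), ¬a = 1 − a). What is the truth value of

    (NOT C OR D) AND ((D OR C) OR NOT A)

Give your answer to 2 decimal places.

0.09

NOT C = 1 − 0.91 = 0.09
NOT C OR D = max(a, b) on (0.09, 0.07) = 0.09
D OR C = max(a, b) on (0.07, 0.91) = 0.91
NOT A = 1 − 0.63 = 0.37
(D OR C) OR NOT A = max(a, b) on (0.91, 0.37) = 0.91
(NOT C OR D) AND ((D OR C) OR NOT A) = min(a, b) on (0.09, 0.91) = 0.09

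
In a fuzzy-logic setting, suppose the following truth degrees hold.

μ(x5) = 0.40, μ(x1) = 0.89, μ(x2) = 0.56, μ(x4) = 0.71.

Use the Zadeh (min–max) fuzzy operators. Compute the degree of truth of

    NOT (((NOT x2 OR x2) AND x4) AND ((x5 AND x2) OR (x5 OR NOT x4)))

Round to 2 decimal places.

NOT x2 = 1 − 0.56 = 0.44
NOT x2 OR x2 = max(a, b) on (0.44, 0.56) = 0.56
(NOT x2 OR x2) AND x4 = min(a, b) on (0.56, 0.71) = 0.56
x5 AND x2 = min(a, b) on (0.40, 0.56) = 0.40
NOT x4 = 1 − 0.71 = 0.29
x5 OR NOT x4 = max(a, b) on (0.40, 0.29) = 0.40
(x5 AND x2) OR (x5 OR NOT x4) = max(a, b) on (0.40, 0.40) = 0.40
((NOT x2 OR x2) AND x4) AND ((x5 AND x2) OR (x5 OR NOT x4)) = min(a, b) on (0.56, 0.40) = 0.40
NOT (((NOT x2 OR x2) AND x4) AND ((x5 AND x2) OR (x5 OR NOT x4))) = 1 − 0.40 = 0.60

0.60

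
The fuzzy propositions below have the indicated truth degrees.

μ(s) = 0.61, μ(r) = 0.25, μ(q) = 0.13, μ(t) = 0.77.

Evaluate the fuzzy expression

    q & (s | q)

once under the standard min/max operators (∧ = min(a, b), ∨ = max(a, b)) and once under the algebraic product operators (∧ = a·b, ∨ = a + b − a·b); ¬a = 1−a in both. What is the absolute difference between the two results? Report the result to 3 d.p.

0.044

Under standard min/max:
  s | q = max(a, b) on (0.61, 0.13) = 0.61
  q & (s | q) = min(a, b) on (0.13, 0.61) = 0.13
  → value = 0.1300
Under algebraic product:
  s | q = a + b − a·b on (0.6100, 0.1300) = 0.6607
  q & (s | q) = a·b on (0.1300, 0.6607) = 0.0859
  → value = 0.0859
|0.1300 − 0.0859| = 0.044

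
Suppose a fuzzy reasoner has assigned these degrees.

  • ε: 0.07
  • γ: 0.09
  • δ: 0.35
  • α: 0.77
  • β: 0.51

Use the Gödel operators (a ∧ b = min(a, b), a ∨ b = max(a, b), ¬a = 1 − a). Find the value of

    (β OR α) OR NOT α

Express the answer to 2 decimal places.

β OR α = max(a, b) on (0.51, 0.77) = 0.77
NOT α = 1 − 0.77 = 0.23
(β OR α) OR NOT α = max(a, b) on (0.77, 0.23) = 0.77

0.77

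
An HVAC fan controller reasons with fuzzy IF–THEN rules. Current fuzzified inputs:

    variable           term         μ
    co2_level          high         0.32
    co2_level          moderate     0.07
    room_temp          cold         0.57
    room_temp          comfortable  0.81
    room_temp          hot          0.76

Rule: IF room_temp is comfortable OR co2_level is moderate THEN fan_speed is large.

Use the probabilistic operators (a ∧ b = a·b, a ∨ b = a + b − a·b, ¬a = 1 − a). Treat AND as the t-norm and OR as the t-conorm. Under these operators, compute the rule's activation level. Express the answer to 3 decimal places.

firing strength: comfortable=0.81, moderate=0.07; OR[a + b − a·b] → w = 0.8233

0.823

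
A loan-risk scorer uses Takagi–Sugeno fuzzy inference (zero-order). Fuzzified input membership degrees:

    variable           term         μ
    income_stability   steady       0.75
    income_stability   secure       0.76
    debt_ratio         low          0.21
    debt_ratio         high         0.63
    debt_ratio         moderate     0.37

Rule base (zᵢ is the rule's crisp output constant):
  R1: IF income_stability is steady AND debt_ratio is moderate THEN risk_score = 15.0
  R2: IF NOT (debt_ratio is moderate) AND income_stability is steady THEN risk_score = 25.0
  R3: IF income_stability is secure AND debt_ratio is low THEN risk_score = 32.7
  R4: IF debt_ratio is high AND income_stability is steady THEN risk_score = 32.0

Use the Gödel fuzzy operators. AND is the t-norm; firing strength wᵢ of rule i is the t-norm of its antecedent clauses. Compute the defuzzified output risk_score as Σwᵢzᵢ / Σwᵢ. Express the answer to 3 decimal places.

26.265

R1 (z=15.0): steady=0.75, moderate=0.37; AND[min(a, b)] → w = 0.37
R2 (z=25.0): ¬moderate=1−0.37=0.63, steady=0.75; AND[min(a, b)] → w = 0.63
R3 (z=32.7): secure=0.76, low=0.21; AND[min(a, b)] → w = 0.21
R4 (z=32.0): high=0.63, steady=0.75; AND[min(a, b)] → w = 0.63
Weighted average = (0.37·15.0 + 0.63·25.0 + 0.21·32.7 + 0.63·32.0) / (0.37 + 0.63 + 0.21 + 0.63)
  = 48.3270 / 1.8400 = 26.265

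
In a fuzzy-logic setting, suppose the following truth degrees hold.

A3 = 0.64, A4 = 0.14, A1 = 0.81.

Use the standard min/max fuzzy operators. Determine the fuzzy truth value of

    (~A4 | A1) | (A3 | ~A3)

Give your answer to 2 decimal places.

0.86

~A4 = 1 − 0.14 = 0.86
~A4 | A1 = max(a, b) on (0.86, 0.81) = 0.86
~A3 = 1 − 0.64 = 0.36
A3 | ~A3 = max(a, b) on (0.64, 0.36) = 0.64
(~A4 | A1) | (A3 | ~A3) = max(a, b) on (0.86, 0.64) = 0.86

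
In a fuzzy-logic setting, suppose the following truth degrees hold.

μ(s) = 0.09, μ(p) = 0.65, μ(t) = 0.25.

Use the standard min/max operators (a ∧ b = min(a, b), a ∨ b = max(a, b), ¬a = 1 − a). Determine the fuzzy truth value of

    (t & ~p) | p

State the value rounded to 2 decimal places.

0.65

~p = 1 − 0.65 = 0.35
t & ~p = min(a, b) on (0.25, 0.35) = 0.25
(t & ~p) | p = max(a, b) on (0.25, 0.65) = 0.65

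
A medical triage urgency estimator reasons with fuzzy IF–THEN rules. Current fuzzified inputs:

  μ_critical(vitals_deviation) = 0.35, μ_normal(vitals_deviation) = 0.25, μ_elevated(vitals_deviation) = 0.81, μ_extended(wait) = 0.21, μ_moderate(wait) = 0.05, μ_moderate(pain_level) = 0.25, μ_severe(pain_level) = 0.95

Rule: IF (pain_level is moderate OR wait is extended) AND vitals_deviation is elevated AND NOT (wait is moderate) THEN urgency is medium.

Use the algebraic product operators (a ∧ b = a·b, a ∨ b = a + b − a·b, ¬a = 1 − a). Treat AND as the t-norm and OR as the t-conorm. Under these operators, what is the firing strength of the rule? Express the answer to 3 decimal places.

firing strength: (moderate=0.25 OR extended=0.21) = 0.4075; AND[a·b] with elevated=0.81, ¬moderate=1−0.05=0.95 → w = 0.3136

0.314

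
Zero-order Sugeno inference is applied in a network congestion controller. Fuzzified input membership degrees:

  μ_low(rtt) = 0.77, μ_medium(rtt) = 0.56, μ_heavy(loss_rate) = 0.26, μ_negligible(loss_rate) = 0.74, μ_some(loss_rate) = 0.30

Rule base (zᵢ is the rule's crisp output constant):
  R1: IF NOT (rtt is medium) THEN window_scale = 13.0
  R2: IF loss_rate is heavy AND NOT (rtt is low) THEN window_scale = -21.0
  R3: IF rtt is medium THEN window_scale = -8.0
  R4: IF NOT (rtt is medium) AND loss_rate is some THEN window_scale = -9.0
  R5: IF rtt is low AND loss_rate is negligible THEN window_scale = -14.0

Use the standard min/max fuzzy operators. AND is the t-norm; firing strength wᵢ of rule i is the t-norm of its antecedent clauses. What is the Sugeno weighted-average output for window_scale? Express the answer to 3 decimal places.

R1 (z=13.0): ¬medium=1−0.56=0.44 → w = 0.44
R2 (z=-21.0): heavy=0.26, ¬low=1−0.77=0.23; AND[min(a, b)] → w = 0.23
R3 (z=-8.0): medium=0.56 → w = 0.56
R4 (z=-9.0): ¬medium=1−0.56=0.44, some=0.30; AND[min(a, b)] → w = 0.30
R5 (z=-14.0): low=0.77, negligible=0.74; AND[min(a, b)] → w = 0.74
Weighted average = (0.44·13.0 + 0.23·-21.0 + 0.56·-8.0 + 0.30·-9.0 + 0.74·-14.0) / (0.44 + 0.23 + 0.56 + 0.30 + 0.74)
  = -16.6500 / 2.2700 = -7.335

-7.335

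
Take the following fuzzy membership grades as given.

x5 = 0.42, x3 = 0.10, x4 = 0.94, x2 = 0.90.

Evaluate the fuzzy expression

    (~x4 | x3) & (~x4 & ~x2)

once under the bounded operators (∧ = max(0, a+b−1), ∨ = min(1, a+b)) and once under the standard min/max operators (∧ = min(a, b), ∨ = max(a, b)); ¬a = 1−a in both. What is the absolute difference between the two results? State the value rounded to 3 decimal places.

0.060

Under bounded:
  ~x4 = 1 − 0.94 = 0.06
  ~x4 | x3 = min(1, a+b) on (0.06, 0.10) = 0.16
  ~x4 = 1 − 0.94 = 0.06
  ~x2 = 1 − 0.90 = 0.10
  ~x4 & ~x2 = max(0, a+b−1) on (0.06, 0.10) = 0.00
  (~x4 | x3) & (~x4 & ~x2) = max(0, a+b−1) on (0.16, 0.00) = 0.00
  → value = 0.0000
Under standard min/max:
  ~x4 = 1 − 0.94 = 0.06
  ~x4 | x3 = max(a, b) on (0.06, 0.10) = 0.10
  ~x4 = 1 − 0.94 = 0.06
  ~x2 = 1 − 0.90 = 0.10
  ~x4 & ~x2 = min(a, b) on (0.06, 0.10) = 0.06
  (~x4 | x3) & (~x4 & ~x2) = min(a, b) on (0.10, 0.06) = 0.06
  → value = 0.0600
|0.0000 − 0.0600| = 0.060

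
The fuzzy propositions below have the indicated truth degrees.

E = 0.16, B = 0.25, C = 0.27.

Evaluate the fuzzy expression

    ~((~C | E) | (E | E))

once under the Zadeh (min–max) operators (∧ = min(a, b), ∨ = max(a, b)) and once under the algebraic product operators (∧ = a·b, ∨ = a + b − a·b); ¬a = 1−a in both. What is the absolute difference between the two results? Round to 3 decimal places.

Under Zadeh (min–max):
  ~C = 1 − 0.27 = 0.73
  ~C | E = max(a, b) on (0.73, 0.16) = 0.73
  E | E = max(a, b) on (0.16, 0.16) = 0.16
  (~C | E) | (E | E) = max(a, b) on (0.73, 0.16) = 0.73
  ~((~C | E) | (E | E)) = 1 − 0.73 = 0.27
  → value = 0.2700
Under algebraic product:
  ~C = 1 − 0.2700 = 0.7300
  ~C | E = a + b − a·b on (0.7300, 0.1600) = 0.7732
  E | E = a + b − a·b on (0.1600, 0.1600) = 0.2944
  (~C | E) | (E | E) = a + b − a·b on (0.7732, 0.2944) = 0.8400
  ~((~C | E) | (E | E)) = 1 − 0.8400 = 0.1600
  → value = 0.1600
|0.2700 − 0.1600| = 0.110

0.110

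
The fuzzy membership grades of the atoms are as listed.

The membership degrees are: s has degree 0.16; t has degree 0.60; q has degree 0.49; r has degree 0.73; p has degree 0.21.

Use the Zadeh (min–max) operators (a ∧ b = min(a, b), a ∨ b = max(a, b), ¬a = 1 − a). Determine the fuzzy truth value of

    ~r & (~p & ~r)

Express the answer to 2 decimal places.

~r = 1 − 0.73 = 0.27
~p = 1 − 0.21 = 0.79
~r = 1 − 0.73 = 0.27
~p & ~r = min(a, b) on (0.79, 0.27) = 0.27
~r & (~p & ~r) = min(a, b) on (0.27, 0.27) = 0.27

0.27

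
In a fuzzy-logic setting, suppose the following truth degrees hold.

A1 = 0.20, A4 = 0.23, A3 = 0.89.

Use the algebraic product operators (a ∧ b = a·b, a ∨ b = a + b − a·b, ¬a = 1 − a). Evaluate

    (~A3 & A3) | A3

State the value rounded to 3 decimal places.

~A3 = 1 − 0.8900 = 0.1100
~A3 & A3 = a·b on (0.1100, 0.8900) = 0.0979
(~A3 & A3) | A3 = a + b − a·b on (0.0979, 0.8900) = 0.9008

0.901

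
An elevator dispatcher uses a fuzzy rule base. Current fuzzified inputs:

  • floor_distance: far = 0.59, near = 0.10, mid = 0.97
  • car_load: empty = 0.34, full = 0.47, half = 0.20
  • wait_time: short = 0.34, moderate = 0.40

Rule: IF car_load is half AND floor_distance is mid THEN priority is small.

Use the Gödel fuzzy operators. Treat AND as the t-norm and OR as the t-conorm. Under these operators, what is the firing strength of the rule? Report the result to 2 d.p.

firing strength: half=0.20, mid=0.97; AND[min(a, b)] → w = 0.20

0.20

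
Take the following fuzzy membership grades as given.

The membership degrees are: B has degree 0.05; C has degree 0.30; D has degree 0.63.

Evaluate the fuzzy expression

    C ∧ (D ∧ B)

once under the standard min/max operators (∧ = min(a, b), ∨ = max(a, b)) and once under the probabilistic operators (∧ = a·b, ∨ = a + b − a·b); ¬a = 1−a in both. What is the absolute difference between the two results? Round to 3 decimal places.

0.041

Under standard min/max:
  D ∧ B = min(a, b) on (0.63, 0.05) = 0.05
  C ∧ (D ∧ B) = min(a, b) on (0.30, 0.05) = 0.05
  → value = 0.0500
Under probabilistic:
  D ∧ B = a·b on (0.6300, 0.0500) = 0.0315
  C ∧ (D ∧ B) = a·b on (0.3000, 0.0315) = 0.0095
  → value = 0.0095
|0.0500 − 0.0095| = 0.041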